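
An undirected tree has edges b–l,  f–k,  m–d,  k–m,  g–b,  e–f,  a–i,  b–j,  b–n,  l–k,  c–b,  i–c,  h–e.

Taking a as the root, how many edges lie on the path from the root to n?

Climbing from n to the root: n → b → c → i → a. That's 4 steps.

4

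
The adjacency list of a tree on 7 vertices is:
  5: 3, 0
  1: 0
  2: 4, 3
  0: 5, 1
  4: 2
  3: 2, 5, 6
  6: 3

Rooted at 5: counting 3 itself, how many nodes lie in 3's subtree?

3's subtree: {3, 6, 2, 4}, size 4.

4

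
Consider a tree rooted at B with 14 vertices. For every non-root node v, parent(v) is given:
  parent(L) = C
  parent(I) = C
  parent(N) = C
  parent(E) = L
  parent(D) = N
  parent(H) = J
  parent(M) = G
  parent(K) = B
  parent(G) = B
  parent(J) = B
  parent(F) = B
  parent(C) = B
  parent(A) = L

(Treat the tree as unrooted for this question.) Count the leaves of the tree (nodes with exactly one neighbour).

8

Degree-1 nodes: A, D, E, F, H, I, K, M — 8 of them.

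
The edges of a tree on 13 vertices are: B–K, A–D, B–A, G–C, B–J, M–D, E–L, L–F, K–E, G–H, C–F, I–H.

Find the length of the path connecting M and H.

10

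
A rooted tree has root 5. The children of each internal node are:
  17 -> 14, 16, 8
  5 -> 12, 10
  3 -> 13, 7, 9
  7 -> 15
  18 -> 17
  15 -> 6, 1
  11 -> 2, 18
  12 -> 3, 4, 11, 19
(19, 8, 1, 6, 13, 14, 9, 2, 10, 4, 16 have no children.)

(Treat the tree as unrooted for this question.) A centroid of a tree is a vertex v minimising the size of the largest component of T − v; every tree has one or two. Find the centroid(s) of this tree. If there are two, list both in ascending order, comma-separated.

Removing 12 splits the tree into components of sizes 7, 7, 2, 1, 1; the largest is 7 ≤ ⌊19/2⌋ = 9.
Every other node leaves some component of size > 9, so the centroid is unique.

12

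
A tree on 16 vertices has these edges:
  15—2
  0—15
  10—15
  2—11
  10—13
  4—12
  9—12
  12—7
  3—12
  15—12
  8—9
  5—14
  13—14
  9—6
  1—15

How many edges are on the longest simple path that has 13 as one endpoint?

Distances from 13 peak at 5, attained at 6 (8 also at distance 5).
13-10-15-12-9-6

5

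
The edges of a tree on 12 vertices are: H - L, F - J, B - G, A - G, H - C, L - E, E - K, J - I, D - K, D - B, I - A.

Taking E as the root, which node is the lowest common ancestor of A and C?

E

Path A→root: A G B D K E; path C→root: C H L E.
First common node: E.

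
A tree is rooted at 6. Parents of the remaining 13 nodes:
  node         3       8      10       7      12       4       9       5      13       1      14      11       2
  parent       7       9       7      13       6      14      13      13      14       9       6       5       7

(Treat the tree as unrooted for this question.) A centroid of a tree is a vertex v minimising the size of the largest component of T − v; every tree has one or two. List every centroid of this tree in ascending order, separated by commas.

13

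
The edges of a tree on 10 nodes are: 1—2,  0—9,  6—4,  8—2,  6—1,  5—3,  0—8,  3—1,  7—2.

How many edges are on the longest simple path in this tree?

A longest path is 4–6–1–2–8–0–9, with 6 edges.

6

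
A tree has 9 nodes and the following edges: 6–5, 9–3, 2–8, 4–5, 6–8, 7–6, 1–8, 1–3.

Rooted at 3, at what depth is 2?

Climbing from 2 to the root: 2 → 8 → 1 → 3. That's 3 steps.

3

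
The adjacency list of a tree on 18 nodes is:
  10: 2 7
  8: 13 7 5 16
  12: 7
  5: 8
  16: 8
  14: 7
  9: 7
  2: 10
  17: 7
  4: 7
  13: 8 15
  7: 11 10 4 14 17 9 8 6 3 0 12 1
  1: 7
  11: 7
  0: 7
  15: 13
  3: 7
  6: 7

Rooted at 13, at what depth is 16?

2

Climbing from 16 to the root: 16–8–13. That's 2 steps.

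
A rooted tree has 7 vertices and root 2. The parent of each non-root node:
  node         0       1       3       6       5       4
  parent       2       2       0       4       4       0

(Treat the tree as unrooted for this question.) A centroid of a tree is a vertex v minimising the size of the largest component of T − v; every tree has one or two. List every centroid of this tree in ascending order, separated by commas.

If 0 is removed the pieces have sizes 3, 2, 1, all ≤ ⌊7/2⌋ = 3.
No neighbour of 0 does as well, so 0 is the unique centroid.

0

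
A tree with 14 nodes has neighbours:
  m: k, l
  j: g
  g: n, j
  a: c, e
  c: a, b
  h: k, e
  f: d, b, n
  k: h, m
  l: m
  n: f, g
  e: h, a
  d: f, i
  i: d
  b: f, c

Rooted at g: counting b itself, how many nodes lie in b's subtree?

Descendants of b (including itself): b, c, a, e, h, k, m, l. That's 8.

8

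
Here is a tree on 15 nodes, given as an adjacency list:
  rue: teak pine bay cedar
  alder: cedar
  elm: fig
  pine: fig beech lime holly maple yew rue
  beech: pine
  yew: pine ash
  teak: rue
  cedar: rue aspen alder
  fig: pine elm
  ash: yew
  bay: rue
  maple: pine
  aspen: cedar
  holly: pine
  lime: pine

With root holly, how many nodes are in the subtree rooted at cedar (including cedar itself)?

3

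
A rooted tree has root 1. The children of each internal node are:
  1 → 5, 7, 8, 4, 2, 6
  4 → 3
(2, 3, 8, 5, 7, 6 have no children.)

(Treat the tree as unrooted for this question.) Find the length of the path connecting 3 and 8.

3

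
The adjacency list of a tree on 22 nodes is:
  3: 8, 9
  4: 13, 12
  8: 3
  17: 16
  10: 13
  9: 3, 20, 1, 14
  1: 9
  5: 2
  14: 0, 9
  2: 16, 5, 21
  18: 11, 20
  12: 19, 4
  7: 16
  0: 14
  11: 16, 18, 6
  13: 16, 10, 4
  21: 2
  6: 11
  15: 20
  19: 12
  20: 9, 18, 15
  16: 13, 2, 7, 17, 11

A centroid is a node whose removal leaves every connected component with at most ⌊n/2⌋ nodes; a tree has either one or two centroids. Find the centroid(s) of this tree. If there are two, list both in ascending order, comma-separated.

11, 16

If 11 is removed the pieces have sizes 11, 9, 1, all ≤ ⌊22/2⌋ = 11.
Its neighbour 16 also leaves a largest component of size 11, so both are centroids.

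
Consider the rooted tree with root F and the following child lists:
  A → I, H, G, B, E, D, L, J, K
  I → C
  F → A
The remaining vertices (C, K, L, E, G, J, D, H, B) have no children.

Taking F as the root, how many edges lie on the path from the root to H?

2

Climbing from H to the root: H → A → F. That's 2 steps.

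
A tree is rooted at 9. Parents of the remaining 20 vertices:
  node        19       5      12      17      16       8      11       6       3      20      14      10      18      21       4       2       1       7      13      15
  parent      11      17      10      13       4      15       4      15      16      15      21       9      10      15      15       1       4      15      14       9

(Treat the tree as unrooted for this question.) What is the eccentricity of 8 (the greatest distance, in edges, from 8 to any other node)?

A farthest node from 8 is 5.
The path 8 – 15 – 21 – 14 – 13 – 17 – 5 has 6 edges.

6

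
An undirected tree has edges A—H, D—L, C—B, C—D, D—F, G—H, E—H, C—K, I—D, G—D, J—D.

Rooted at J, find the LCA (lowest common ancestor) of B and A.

D

B's ancestor chain is B, C, D, J and A's is A, H, G, D, J; they first meet at D.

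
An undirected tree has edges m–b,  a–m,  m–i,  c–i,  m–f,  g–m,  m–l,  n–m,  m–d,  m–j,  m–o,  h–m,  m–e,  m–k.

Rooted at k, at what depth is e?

Climbing from e to the root: e–m–k. That's 2 steps.

2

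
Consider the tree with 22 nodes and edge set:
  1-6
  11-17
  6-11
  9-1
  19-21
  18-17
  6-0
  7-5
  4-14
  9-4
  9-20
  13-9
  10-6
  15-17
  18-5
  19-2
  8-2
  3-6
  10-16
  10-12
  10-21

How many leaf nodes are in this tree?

10

Degree-1 nodes: 0, 3, 7, 8, 12, 13, 14, 15, 16, 20 — 10 of them.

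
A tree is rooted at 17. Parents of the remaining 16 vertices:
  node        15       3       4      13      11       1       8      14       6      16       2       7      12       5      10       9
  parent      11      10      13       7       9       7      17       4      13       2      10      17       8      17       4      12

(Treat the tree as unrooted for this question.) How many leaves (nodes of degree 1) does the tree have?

7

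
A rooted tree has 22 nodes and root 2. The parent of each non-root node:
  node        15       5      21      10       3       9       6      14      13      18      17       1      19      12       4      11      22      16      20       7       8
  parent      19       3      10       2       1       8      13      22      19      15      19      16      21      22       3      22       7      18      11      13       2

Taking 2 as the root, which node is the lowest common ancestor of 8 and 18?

Ancestors of 8 (toward the root): 8, 2.
Ancestors of 18: 18, 15, 19, 21, 10, 2.
The deepest node appearing in both lists is 2.

2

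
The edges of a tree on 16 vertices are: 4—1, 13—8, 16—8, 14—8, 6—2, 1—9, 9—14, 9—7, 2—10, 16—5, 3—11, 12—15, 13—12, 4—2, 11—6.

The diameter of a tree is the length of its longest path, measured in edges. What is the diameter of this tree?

BFS from 3 reaches 15 last, at distance 11; BFS from 15 confirms no node is farther.
Path: 3–11–6–2–4–1–9–14–8–13–12–15.

11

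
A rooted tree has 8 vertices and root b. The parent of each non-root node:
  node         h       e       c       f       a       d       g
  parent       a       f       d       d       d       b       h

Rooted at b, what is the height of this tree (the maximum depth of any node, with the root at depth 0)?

4

The longest root-to-leaf path is b → d → a → h → g (4 edges).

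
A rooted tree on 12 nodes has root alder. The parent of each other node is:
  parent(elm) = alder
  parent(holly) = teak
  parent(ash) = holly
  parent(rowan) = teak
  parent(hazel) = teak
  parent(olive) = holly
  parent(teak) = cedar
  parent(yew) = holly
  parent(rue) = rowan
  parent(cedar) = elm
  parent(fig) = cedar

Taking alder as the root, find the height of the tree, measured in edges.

A deepest node is rue, reached by alder–elm–cedar–teak–rowan–rue.
That path has 5 edges, so the height is 5.

5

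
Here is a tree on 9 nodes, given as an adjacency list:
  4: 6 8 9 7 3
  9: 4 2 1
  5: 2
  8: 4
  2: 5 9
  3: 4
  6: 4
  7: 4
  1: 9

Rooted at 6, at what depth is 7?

2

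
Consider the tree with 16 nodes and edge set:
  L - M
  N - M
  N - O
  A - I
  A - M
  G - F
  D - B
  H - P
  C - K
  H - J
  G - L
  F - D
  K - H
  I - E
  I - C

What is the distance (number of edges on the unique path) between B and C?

The path is B – D – F – G – L – M – A – I – C, which has 8 edges.

8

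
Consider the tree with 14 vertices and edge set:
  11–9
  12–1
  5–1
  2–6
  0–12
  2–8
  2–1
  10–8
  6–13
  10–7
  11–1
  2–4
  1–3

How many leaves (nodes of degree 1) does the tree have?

7

Exactly 7 nodes have a single neighbour: 0, 3, 4, 5, 7, 9, 13.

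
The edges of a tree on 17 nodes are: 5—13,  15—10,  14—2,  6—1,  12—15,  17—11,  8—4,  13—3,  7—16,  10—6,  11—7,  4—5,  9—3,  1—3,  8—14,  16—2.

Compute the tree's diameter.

Starting from 17, a farthest node is 12 at distance 15.
One longest path: 17 - 11 - 7 - 16 - 2 - 14 - 8 - 4 - 5 - 13 - 3 - 1 - 6 - 10 - 15 - 12.
So the diameter is 15.

15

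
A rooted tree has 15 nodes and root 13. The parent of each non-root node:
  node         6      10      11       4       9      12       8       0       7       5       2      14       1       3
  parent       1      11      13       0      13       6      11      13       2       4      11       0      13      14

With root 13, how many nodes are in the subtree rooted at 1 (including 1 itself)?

Descendants of 1 (including itself): 1, 6, 12. That's 3.

3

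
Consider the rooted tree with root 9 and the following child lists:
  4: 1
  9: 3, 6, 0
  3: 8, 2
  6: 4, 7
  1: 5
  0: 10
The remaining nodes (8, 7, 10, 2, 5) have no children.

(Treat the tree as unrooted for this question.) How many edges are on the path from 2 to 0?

3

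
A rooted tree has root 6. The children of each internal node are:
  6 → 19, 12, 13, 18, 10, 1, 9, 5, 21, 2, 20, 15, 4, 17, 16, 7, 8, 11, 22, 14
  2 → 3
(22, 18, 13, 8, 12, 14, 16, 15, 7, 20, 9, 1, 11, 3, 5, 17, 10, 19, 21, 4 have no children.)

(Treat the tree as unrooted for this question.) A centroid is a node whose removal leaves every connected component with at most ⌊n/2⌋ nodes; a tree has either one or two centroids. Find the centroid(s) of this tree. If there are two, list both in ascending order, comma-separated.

6

Delete 6: the remaining components have sizes 2, 1, 1, 1, 1, 1, 1, 1, 1, 1, 1, 1, 1, 1, 1, 1, 1, 1, 1, 1. Max 2 ≤ 11, so 6 is a centroid.
No neighbour of 6 does as well, so 6 is the unique centroid.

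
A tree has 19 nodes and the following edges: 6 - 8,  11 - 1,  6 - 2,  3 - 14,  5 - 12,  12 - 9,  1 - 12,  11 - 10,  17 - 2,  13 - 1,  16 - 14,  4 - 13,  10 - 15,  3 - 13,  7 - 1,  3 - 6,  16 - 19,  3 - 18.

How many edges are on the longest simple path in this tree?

A longest path is 15 - 10 - 11 - 1 - 13 - 3 - 6 - 2 - 17, with 8 edges.

8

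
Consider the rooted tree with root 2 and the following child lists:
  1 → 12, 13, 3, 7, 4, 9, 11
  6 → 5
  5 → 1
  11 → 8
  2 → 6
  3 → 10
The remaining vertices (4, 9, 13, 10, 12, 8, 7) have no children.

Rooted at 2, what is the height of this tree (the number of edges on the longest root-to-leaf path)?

5

8 sits deepest: 2 – 6 – 5 – 1 – 11 – 8 — 5 edges from the root.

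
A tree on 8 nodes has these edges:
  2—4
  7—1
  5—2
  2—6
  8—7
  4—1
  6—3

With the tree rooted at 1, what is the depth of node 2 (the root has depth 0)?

1 – 4 – 2 — 2 edges.

2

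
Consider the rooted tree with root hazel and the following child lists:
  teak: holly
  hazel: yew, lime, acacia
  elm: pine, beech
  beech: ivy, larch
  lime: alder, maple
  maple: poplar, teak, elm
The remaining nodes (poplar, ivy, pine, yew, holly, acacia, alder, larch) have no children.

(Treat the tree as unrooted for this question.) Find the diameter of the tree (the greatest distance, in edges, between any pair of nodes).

Starting from yew, a farthest node is larch at distance 6.
One longest path: yew–hazel–lime–maple–elm–beech–larch.
So the diameter is 6.

6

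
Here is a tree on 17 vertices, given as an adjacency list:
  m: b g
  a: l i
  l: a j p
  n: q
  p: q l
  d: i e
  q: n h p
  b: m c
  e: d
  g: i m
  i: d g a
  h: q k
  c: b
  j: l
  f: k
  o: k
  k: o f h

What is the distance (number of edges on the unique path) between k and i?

k - h - q - p - l - a - i: 6 edges.

6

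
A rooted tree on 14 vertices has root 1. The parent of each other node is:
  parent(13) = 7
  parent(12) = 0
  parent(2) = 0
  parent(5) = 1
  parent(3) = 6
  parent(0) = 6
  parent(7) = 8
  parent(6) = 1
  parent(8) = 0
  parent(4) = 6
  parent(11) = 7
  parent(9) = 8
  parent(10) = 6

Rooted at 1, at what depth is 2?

Climbing from 2 to the root: 2–0–6–1. That's 3 steps.

3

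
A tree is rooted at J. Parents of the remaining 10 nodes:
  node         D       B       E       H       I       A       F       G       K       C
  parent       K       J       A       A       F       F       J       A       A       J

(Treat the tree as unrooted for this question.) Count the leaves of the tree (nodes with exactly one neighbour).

Degree-1 nodes: B, C, D, E, G, H, I — 7 of them.

7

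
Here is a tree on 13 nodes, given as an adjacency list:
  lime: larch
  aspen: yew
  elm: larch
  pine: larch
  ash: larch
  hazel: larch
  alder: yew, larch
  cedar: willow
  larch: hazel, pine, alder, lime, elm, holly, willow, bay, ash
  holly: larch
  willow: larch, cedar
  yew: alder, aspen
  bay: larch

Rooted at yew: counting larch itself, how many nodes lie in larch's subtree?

The subtree rooted at larch contains: larch, pine, willow, lime, ash, elm, hazel, bay, holly, cedar — 10 nodes.

10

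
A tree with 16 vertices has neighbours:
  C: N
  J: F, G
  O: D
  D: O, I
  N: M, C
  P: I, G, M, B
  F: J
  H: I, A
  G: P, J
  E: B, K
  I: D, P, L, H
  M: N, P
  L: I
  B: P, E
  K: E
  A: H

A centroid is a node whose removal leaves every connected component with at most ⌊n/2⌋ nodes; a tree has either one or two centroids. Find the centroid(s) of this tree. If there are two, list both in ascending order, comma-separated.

P

If P is removed the pieces have sizes 6, 3, 3, 3, all ≤ ⌊16/2⌋ = 8.
Every other node leaves some component of size > 8, so the centroid is unique.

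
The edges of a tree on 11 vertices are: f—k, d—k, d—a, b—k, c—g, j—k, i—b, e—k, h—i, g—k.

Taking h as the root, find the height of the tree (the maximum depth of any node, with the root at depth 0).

5

The longest root-to-leaf path is h → i → b → k → g → c (5 edges).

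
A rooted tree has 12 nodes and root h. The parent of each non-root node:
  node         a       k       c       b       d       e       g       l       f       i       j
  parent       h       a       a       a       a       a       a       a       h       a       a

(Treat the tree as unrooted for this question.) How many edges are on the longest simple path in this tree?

3

Starting from f, a farthest node is g at distance 3.
One longest path: f–h–a–g.
So the diameter is 3.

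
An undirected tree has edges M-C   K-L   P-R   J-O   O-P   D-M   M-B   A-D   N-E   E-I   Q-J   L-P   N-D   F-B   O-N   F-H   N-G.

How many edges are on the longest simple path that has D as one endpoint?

The node farthest from D is K, via D–N–O–P–L–K — 5 edges.

5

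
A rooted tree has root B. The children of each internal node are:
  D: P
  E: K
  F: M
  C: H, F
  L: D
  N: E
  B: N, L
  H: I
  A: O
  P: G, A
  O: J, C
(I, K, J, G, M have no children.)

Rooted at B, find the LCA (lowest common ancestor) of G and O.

P

Ancestors of G (toward the root): G, P, D, L, B.
Ancestors of O: O, A, P, D, L, B.
The deepest node appearing in both lists is P.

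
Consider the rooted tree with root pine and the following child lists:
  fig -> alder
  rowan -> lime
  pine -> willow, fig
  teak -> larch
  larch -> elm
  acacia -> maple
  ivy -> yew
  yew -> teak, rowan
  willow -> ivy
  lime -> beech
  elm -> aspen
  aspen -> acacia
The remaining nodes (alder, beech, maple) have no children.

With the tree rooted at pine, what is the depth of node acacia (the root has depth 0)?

Climbing from acacia to the root: acacia – aspen – elm – larch – teak – yew – ivy – willow – pine. That's 8 steps.

8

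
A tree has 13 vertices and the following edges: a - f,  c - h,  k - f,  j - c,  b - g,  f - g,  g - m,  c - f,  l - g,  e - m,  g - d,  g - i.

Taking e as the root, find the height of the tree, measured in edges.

5

A deepest node is h, reached by e – m – g – f – c – h.
That path has 5 edges, so the height is 5.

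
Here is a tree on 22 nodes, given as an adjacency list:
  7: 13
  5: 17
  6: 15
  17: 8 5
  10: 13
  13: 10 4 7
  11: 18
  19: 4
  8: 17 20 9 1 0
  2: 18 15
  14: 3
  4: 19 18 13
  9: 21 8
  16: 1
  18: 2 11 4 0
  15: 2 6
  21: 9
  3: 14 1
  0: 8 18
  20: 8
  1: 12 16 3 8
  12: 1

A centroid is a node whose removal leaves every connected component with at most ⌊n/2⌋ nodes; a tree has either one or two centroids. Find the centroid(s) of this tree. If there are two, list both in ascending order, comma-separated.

0, 8

If 0 is removed the pieces have sizes 11, 10, all ≤ ⌊22/2⌋ = 11.
Its neighbour 8 also leaves a largest component of size 11, so both are centroids.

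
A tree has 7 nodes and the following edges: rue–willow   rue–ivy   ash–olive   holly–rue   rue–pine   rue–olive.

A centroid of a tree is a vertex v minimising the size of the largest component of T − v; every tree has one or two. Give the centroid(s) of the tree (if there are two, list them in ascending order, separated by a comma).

rue

Removing rue splits the tree into components of sizes 2, 1, 1, 1, 1; the largest is 2 ≤ ⌊7/2⌋ = 3.
No neighbour of rue does as well, so rue is the unique centroid.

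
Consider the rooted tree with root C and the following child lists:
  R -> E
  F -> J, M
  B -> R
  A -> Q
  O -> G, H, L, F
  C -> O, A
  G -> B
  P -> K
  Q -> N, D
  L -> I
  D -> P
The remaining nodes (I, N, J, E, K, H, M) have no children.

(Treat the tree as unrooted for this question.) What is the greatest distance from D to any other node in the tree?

A farthest node from D is E.
The path D-Q-A-C-O-G-B-R-E has 8 edges.

8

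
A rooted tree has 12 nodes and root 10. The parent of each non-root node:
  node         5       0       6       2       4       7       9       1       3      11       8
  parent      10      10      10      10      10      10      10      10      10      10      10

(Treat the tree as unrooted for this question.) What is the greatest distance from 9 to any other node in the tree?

Distances from 9 peak at 2, attained at 0 (6, 7, 11, 1, 2, 8, 3, 5, 4 also at distance 2).
9-10-0

2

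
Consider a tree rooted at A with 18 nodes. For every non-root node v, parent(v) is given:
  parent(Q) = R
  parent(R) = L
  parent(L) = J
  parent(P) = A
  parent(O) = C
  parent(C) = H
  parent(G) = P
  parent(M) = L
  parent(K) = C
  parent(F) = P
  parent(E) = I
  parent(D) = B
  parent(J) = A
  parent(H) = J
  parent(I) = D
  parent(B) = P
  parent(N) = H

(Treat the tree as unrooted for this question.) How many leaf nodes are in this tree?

8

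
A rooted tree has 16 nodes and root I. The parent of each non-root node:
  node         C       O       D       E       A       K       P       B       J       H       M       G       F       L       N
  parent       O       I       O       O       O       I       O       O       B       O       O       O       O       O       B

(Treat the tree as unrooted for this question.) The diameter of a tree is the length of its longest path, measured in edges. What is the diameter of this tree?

A longest path is J – B – O – I – K, with 4 edges.

4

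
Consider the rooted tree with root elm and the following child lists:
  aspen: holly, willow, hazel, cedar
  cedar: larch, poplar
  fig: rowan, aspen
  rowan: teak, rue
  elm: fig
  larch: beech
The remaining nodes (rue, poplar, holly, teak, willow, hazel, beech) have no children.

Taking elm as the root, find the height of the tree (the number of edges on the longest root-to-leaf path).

5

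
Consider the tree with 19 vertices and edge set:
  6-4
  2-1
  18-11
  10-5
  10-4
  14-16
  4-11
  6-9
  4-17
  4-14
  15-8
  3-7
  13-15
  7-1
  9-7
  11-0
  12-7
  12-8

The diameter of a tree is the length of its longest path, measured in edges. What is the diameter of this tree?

9

A longest path is 13 - 15 - 8 - 12 - 7 - 9 - 6 - 4 - 10 - 5, with 9 edges.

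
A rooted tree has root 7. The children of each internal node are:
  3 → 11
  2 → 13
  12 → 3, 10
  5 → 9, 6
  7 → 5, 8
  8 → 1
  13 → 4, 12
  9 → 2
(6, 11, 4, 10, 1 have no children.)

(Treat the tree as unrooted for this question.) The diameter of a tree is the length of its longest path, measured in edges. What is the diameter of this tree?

9

A longest path is 1–8–7–5–9–2–13–12–3–11, with 9 edges.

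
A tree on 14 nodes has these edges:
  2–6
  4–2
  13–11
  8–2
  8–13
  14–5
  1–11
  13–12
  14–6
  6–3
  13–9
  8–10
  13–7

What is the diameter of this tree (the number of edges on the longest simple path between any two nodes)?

BFS from 1 reaches 5 last, at distance 7; BFS from 5 confirms no node is farther.
Path: 1 – 11 – 13 – 8 – 2 – 6 – 14 – 5.

7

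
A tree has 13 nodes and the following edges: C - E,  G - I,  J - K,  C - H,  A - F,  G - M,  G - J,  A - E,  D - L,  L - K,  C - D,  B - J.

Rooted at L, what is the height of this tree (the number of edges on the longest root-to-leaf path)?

5

F sits deepest: L → D → C → E → A → F — 5 edges from the root.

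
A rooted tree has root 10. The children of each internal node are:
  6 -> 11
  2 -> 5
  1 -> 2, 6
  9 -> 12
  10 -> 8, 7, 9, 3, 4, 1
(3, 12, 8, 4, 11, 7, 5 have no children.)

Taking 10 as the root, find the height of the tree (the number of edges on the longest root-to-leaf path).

3

A deepest node is 5, reached by 10-1-2-5.
That path has 3 edges, so the height is 3.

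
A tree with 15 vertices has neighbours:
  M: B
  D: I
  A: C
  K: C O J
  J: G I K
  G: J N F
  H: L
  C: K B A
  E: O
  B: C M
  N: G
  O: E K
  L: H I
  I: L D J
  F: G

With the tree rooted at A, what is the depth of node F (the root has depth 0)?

5

A → C → K → J → G → F — 5 edges.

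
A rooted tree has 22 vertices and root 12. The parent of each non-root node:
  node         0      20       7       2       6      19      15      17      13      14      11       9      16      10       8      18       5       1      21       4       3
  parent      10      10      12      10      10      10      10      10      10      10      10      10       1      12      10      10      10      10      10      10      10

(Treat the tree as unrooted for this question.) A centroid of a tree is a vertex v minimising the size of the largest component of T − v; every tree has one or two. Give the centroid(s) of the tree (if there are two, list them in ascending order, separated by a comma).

10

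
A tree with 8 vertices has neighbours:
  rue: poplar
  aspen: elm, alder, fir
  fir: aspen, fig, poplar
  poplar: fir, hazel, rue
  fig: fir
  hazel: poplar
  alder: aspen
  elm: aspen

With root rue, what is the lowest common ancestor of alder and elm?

aspen

alder's ancestor chain is alder, aspen, fir, poplar, rue and elm's is elm, aspen, fir, poplar, rue; they first meet at aspen.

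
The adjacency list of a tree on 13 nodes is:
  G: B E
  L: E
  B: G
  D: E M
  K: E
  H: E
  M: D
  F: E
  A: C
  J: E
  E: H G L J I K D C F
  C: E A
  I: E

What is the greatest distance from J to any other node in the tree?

3

A farthest node from J is A (B, M also at distance 3).
The path J – E – C – A has 3 edges.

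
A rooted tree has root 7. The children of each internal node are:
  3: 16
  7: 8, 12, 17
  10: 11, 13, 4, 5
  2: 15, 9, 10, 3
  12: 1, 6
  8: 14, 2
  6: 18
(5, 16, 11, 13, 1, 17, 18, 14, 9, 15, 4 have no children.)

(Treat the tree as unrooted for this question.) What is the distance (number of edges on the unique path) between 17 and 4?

5

Walking from 17: 17 - 7 - 8 - 2 - 10 - 4. Length 5.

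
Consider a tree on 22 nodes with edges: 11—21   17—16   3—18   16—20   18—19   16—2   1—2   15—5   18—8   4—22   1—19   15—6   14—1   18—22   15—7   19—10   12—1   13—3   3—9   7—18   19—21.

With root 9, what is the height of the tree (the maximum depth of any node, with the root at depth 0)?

7

The longest root-to-leaf path is 9 – 3 – 18 – 19 – 1 – 2 – 16 – 20 (7 edges).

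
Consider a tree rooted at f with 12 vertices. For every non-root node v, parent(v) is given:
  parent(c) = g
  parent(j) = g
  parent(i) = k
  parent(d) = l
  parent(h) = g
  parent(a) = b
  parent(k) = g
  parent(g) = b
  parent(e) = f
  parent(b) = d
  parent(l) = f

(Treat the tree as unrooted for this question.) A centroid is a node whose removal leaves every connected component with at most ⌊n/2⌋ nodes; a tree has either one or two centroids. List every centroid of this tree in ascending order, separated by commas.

b, g

Delete b: the remaining components have sizes 6, 4, 1. Max 6 ≤ 6, so b is a centroid.
Its neighbour g also leaves a largest component of size 6, so both are centroids.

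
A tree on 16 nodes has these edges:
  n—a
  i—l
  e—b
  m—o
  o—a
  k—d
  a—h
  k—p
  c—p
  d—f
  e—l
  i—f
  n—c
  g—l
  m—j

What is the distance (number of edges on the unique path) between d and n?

4

d – k – p – c – n: 4 edges.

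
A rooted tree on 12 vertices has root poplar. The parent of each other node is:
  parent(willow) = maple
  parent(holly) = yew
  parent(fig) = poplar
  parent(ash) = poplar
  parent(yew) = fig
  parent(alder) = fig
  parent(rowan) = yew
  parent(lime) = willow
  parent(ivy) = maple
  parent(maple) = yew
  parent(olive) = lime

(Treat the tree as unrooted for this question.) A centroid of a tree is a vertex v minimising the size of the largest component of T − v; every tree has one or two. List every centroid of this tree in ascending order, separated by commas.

yew

Removing yew splits the tree into components of sizes 5, 4, 1, 1; the largest is 5 ≤ ⌊12/2⌋ = 6.
Every other node leaves some component of size > 6, so the centroid is unique.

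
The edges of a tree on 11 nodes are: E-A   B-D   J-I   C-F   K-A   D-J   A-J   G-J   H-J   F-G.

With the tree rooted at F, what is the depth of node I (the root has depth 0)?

3

Climbing from I to the root: I → J → G → F. That's 3 steps.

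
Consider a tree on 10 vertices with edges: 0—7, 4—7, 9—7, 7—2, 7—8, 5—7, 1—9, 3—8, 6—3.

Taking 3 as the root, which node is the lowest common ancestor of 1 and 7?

7

1's ancestor chain is 1, 9, 7, 8, 3 and 7's is 7, 8, 3; they first meet at 7.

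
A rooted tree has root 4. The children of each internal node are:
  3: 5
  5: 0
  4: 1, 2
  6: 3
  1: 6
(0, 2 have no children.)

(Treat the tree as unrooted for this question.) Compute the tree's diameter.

Starting from 0, a farthest node is 2 at distance 6.
One longest path: 0-5-3-6-1-4-2.
So the diameter is 6.

6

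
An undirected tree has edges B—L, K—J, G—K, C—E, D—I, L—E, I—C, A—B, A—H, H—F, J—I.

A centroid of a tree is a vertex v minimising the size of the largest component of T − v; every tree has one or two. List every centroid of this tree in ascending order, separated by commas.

Removing C splits the tree into components of sizes 6, 5; the largest is 6 ≤ ⌊12/2⌋ = 6.
Its neighbour E also leaves a largest component of size 6, so both are centroids.

C, E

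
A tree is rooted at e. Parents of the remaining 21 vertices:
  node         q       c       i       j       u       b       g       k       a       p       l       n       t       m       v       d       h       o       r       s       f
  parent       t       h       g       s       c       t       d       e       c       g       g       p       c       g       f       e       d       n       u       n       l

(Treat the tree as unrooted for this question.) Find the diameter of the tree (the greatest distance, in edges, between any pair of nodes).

9

BFS from b reaches j last, at distance 9; BFS from j confirms no node is farther.
Path: b–t–c–h–d–g–p–n–s–j.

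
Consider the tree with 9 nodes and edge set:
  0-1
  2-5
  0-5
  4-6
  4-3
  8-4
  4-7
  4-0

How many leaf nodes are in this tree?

6

Exactly 6 nodes have a single neighbour: 1, 2, 3, 6, 7, 8.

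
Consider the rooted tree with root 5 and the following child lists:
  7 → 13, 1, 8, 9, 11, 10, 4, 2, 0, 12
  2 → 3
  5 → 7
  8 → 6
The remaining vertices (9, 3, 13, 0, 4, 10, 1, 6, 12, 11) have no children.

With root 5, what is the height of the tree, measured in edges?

A deepest node is 3, reached by 5 – 7 – 2 – 3.
That path has 3 edges, so the height is 3.

3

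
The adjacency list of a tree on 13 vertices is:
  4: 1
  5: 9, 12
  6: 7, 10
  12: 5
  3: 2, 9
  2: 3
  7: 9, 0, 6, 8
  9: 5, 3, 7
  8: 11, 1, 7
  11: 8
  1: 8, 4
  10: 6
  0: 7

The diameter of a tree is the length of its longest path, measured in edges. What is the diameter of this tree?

BFS from 2 reaches 4 last, at distance 6; BFS from 4 confirms no node is farther.
Path: 2 – 3 – 9 – 7 – 8 – 1 – 4.

6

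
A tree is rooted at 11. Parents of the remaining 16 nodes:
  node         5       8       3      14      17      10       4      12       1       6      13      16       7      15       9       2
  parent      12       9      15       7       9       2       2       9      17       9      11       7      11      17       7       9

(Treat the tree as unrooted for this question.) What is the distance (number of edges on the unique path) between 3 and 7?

4

3–15–17–9–7: 4 edges.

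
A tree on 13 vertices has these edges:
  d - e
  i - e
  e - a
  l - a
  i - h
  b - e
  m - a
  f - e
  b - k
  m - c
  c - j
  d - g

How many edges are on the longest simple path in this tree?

Starting from j, a farthest node is h at distance 6.
One longest path: j - c - m - a - e - i - h.
So the diameter is 6.

6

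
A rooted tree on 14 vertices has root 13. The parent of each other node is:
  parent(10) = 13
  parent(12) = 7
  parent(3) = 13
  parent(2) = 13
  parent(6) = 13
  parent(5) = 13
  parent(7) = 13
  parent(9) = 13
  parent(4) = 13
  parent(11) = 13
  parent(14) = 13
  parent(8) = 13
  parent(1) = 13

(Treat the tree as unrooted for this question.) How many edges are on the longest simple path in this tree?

3

A longest path is 12 - 7 - 13 - 2, with 3 edges.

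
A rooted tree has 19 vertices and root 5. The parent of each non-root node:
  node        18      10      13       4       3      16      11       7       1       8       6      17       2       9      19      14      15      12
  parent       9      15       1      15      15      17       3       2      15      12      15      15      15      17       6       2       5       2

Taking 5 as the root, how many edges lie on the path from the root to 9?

3

5 – 15 – 17 – 9 — 3 edges.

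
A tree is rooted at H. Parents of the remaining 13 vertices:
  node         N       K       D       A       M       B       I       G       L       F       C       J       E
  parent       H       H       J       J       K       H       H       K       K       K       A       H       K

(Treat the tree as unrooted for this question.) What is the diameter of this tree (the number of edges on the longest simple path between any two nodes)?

Starting from M, a farthest node is C at distance 5.
One longest path: M - K - H - J - A - C.
So the diameter is 5.

5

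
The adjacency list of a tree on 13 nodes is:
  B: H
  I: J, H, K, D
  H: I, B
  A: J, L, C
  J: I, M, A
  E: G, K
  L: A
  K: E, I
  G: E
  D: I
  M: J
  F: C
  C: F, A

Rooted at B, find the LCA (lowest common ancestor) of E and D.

I

Path E→root: E K I H B; path D→root: D I H B.
First common node: I.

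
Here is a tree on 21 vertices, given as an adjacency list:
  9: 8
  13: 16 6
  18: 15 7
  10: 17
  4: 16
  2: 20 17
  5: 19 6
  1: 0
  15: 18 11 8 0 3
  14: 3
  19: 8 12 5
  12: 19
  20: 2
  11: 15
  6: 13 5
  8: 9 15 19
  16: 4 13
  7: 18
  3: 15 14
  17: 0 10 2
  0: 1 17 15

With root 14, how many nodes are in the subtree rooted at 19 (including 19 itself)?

The subtree rooted at 19 contains: 19, 5, 12, 6, 13, 16, 4 — 7 nodes.

7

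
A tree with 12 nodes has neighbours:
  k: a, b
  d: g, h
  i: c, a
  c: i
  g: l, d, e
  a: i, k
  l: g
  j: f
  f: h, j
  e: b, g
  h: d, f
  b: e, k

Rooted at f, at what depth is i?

8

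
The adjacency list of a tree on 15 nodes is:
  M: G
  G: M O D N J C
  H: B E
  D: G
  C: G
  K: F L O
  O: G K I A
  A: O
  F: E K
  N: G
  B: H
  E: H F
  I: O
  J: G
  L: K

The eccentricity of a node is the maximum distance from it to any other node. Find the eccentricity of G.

6

Distances from G peak at 6, attained at B.
G-O-K-F-E-H-B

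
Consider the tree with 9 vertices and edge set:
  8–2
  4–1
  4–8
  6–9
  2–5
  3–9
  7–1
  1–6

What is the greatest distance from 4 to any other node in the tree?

4

A farthest node from 4 is 3.
The path 4 – 1 – 6 – 9 – 3 has 4 edges.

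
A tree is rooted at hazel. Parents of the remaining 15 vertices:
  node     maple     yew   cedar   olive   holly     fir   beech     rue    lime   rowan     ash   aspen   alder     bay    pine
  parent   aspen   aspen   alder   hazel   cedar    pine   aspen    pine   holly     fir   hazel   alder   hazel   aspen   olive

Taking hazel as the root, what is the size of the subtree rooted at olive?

The subtree rooted at olive contains: olive, pine, fir, rue, rowan — 5 nodes.

5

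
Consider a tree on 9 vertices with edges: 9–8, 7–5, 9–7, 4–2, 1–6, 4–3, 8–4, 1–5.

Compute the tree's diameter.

7

BFS from 6 reaches 3 last, at distance 7; BFS from 3 confirms no node is farther.
Path: 6–1–5–7–9–8–4–3.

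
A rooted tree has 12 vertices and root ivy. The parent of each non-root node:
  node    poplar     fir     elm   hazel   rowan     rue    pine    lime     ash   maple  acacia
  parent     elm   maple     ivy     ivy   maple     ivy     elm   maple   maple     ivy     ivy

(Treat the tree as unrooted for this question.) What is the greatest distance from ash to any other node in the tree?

A farthest node from ash is pine (poplar also at distance 4).
The path ash–maple–ivy–elm–pine has 4 edges.

4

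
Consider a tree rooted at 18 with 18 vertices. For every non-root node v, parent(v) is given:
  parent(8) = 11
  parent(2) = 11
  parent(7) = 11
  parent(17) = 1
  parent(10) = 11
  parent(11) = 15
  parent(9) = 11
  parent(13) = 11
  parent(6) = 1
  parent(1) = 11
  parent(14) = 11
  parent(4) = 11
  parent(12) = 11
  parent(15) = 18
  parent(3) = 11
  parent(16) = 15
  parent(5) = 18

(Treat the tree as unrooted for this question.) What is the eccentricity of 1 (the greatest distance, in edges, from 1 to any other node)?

A farthest node from 1 is 5.
The path 1 – 11 – 15 – 18 – 5 has 4 edges.

4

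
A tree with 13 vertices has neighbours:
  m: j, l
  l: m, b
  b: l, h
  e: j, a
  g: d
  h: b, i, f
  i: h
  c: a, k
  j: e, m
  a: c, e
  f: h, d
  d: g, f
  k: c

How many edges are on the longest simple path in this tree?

Starting from k, a farthest node is g at distance 11.
One longest path: k – c – a – e – j – m – l – b – h – f – d – g.
So the diameter is 11.

11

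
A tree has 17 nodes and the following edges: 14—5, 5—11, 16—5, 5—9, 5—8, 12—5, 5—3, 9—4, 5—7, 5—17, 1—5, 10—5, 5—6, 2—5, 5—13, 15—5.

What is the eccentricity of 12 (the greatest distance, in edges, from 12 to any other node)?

The node farthest from 12 is 4, via 12 – 5 – 9 – 4 — 3 edges.

3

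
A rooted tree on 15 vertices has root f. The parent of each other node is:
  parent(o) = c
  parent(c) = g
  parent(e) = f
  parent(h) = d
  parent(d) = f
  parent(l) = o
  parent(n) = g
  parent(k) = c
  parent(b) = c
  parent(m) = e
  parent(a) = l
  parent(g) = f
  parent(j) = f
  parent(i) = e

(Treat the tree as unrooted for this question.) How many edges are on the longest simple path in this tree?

Starting from i, a farthest node is a at distance 7.
One longest path: i-e-f-g-c-o-l-a.
So the diameter is 7.

7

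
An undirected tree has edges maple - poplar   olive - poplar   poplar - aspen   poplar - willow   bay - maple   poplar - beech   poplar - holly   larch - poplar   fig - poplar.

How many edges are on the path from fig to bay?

Walking from fig: fig - poplar - maple - bay. Length 3.

3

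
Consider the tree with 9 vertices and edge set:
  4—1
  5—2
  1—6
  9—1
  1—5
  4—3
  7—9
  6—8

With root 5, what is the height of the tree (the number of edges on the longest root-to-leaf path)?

The longest root-to-leaf path is 5 → 1 → 4 → 3 (3 edges).

3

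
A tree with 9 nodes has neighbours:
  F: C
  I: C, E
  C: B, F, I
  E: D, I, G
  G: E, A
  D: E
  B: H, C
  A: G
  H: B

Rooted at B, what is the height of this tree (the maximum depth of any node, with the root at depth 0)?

The longest root-to-leaf path is B – C – I – E – G – A (5 edges).

5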